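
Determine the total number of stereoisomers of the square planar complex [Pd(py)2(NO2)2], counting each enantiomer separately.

2

In a square planar complex each vertex has one trans partner and two cis neighbours.
The distinct arrangements are (2 in all): py cis; py trans.
Each arrangement has an internal mirror plane or centre of symmetry, so none is chiral.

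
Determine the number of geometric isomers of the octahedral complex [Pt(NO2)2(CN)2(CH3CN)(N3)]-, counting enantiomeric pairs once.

In an octahedral complex each vertex has one trans partner and four cis neighbours.
Systematic placement gives 6 geometric isomers: NO2 trans, CN cis; NO2 cis, CN cis (3 arrangements, 2 chiral); NO2 trans, CN trans; NO2 cis, CN trans.

6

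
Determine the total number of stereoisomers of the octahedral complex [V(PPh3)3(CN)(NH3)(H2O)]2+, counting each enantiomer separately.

An octahedron has six vertices in three trans pairs; every non-trans pair is cis.
Working through the distinct placements yields 4 geometric isomers: PPh3 mer (3 arrangements); PPh3 fac (chiral).
One of these lacks any improper symmetry element and so occurs as an enantiomeric pair, giving 4 + 1 = 5 stereoisomers in total.

5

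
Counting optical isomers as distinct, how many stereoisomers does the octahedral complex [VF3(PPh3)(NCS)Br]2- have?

An octahedron has six vertices in three trans pairs; every non-trans pair is cis.
There are 4 geometric isomers: F mer (3 arrangements); F fac (chiral).
One of these lacks any improper symmetry element and so occurs as an enantiomeric pair, giving 4 + 1 = 5 stereoisomers in total.

5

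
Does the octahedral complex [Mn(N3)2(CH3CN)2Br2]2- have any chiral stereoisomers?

yes

Working through the distinct placements yields 5 geometric isomers: N3 trans, CH3CN trans, Br trans; N3 cis, CH3CN cis, Br trans; N3 trans, CH3CN cis, Br cis; N3 cis, CH3CN cis, Br cis (chiral); N3 cis, CH3CN trans, Br cis.
One of these lacks any improper symmetry element and so occurs as an enantiomeric pair, giving 5 + 1 = 6 stereoisomers in total.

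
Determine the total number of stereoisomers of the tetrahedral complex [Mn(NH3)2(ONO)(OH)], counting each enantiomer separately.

1

All four vertices of a tetrahedron are equivalent and mutually adjacent, so cis/trans isomerism cannot arise.
Only one geometric arrangement is possible.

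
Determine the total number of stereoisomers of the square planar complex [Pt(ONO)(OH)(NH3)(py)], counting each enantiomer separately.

A square has two trans pairs of vertices; adjacent vertices are cis.
The distinct arrangements are (3 in all): (NH3/ONO trans, OH/py trans); (NH3/py trans, OH/ONO trans); (NH3/OH trans, ONO/py trans).
Each arrangement has an internal mirror plane or centre of symmetry, so none is chiral.

3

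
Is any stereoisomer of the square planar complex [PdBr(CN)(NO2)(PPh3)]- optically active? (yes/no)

no

A square has two trans pairs of vertices; adjacent vertices are cis.
Systematic placement gives 3 geometric isomers: (Br/NO2 trans, CN/PPh3 trans); (Br/PPh3 trans, CN/NO2 trans); (Br/CN trans, NO2/PPh3 trans).
Each arrangement has an internal mirror plane or centre of symmetry, so none is chiral.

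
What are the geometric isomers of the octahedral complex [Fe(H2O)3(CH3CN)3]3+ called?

Systematic placement gives 2 geometric isomers: H2O mer; H2O fac.

fac and mer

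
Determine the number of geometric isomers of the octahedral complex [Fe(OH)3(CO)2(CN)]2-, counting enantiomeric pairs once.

3

There are 3 geometric isomers: OH mer, CO cis; OH mer, CO trans; OH fac, CO cis.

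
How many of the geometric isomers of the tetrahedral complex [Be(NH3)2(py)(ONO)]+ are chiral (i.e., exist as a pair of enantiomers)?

All four vertices of a tetrahedron are equivalent and mutually adjacent, so cis/trans isomerism cannot arise.
Only one geometric arrangement is possible.

0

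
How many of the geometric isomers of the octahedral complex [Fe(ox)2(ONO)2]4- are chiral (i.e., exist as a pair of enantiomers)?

In an octahedral complex each vertex has one trans partner and four cis neighbours.
Each ox is bidentate and must span two cis positions.
The distinct arrangements are (2 in all): ONO trans; ONO cis (chiral).
One of these lacks any improper symmetry element and so occurs as an enantiomeric pair, giving 2 + 1 = 3 stereoisomers in total.

1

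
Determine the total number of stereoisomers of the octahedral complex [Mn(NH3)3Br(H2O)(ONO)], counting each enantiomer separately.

5

In an octahedral complex each vertex has one trans partner and four cis neighbours.
There are 4 geometric isomers: NH3 mer (3 arrangements); NH3 fac (chiral).
One of these lacks any improper symmetry element and so occurs as an enantiomeric pair, giving 4 + 1 = 5 stereoisomers in total.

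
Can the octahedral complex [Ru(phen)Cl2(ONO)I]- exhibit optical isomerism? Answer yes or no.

yes

The six octahedral sites form three mutually perpendicular trans pairs.
Each phen is bidentate and must span two cis positions.
Systematic placement gives 4 geometric isomers: Cl trans; Cl cis (3 arrangements, 2 chiral).
Of these, 2 lack any improper symmetry element and so occur as enantiomeric pairs, giving 4 + 2 = 6 stereoisomers in total.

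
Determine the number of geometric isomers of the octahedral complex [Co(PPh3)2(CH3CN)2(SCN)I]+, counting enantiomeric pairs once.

In an octahedral complex each vertex has one trans partner and four cis neighbours.
Working through the distinct placements yields 6 geometric isomers: PPh3 cis, CH3CN trans; PPh3 trans, CH3CN trans; PPh3 cis, CH3CN cis (3 arrangements, 2 chiral); PPh3 trans, CH3CN cis.

6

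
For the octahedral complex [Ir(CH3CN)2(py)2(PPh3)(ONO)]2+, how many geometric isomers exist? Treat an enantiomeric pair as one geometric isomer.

6

In an octahedral complex each vertex has one trans partner and four cis neighbours.
There are 6 geometric isomers: CH3CN trans, py trans; CH3CN trans, py cis; CH3CN cis, py trans; CH3CN cis, py cis (3 arrangements, 2 chiral).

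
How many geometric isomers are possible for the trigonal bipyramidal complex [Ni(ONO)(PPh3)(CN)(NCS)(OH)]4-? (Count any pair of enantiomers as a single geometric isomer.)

10

In a trigonal bipyramid the two axial positions differ from the three equatorial ones.
Exhaustive case analysis gives 10 geometric isomers.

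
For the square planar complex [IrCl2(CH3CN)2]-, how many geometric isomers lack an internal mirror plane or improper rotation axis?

0

A square has two trans pairs of vertices; adjacent vertices are cis.
Systematic placement gives 2 geometric isomers: Cl cis; Cl trans.
Each arrangement has an internal mirror plane or centre of symmetry, so none is chiral.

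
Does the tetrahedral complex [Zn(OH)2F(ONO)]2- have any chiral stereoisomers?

no

All four vertices of a tetrahedron are equivalent and mutually adjacent, so cis/trans isomerism cannot arise.
Only one geometric arrangement is possible.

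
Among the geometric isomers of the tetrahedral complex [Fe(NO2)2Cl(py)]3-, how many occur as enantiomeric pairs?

0

All four vertices of a tetrahedron are equivalent and mutually adjacent, so cis/trans isomerism cannot arise.
Only one geometric arrangement is possible.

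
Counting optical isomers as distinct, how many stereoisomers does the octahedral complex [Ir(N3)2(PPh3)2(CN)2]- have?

6

There are 5 geometric isomers: N3 trans, PPh3 trans, CN trans; N3 cis, PPh3 cis, CN trans; N3 cis, PPh3 trans, CN cis; N3 cis, PPh3 cis, CN cis (chiral); N3 trans, PPh3 cis, CN cis.
One of these lacks any improper symmetry element and so occurs as an enantiomeric pair, giving 5 + 1 = 6 stereoisomers in total.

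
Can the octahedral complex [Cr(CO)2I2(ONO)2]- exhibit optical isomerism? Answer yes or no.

yes

Systematic placement gives 5 geometric isomers: CO trans, I trans, ONO trans; CO trans, I cis, ONO cis; CO cis, I cis, ONO trans; CO cis, I cis, ONO cis (chiral); CO cis, I trans, ONO cis.
One of these lacks any improper symmetry element and so occurs as an enantiomeric pair, giving 5 + 1 = 6 stereoisomers in total.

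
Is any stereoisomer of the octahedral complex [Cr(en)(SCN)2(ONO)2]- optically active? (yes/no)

yes

Each en is bidentate and must span two cis positions.
The distinct arrangements are (3 in all): SCN cis, ONO trans; SCN cis, ONO cis (chiral); SCN trans, ONO cis.
One of these lacks any improper symmetry element and so occurs as an enantiomeric pair, giving 3 + 1 = 4 stereoisomers in total.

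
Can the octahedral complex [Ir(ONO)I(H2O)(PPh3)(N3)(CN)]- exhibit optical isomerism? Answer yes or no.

An octahedron has six vertices in three trans pairs; every non-trans pair is cis.
Systematic enumeration (placing each ligand type in turn and discarding arrangements equivalent by rotation or reflection) gives 15 geometric isomers.
Of these, 15 lack any improper symmetry element and so occur as enantiomeric pairs, giving 15 + 15 = 30 stereoisomers in total.

yes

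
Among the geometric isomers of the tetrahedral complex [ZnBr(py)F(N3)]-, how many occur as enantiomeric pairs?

1

In a tetrahedral complex all four positions are equivalent and every pair of ligands is adjacent — there is no cis/trans distinction.
Only one geometric arrangement is possible; it has no improper symmetry element, so it exists as a pair of enantiomers (2 stereoisomers).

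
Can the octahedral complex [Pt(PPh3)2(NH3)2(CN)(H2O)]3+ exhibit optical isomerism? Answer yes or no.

yes

The six octahedral sites form three mutually perpendicular trans pairs.
Systematic placement gives 6 geometric isomers: PPh3 trans, NH3 trans; PPh3 cis, NH3 cis (3 arrangements, 2 chiral); PPh3 trans, NH3 cis; PPh3 cis, NH3 trans.
Of these, 2 lack any improper symmetry element and so occur as enantiomeric pairs, giving 6 + 2 = 8 stereoisomers in total.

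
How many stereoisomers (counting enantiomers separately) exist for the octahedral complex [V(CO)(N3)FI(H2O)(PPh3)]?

30

The six octahedral sites form three mutually perpendicular trans pairs.
Placing the ligands in turn and identifying arrangements related by rotation or reflection leaves 15 distinct geometric isomers.
Of these, 15 lack any improper symmetry element and so occur as enantiomeric pairs, giving 15 + 15 = 30 stereoisomers in total.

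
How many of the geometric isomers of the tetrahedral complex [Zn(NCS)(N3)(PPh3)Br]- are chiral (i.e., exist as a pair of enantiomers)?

1

All four vertices of a tetrahedron are equivalent and mutually adjacent, so cis/trans isomerism cannot arise.
Only one geometric arrangement is possible; it has no improper symmetry element, so it exists as a pair of enantiomers (2 stereoisomers).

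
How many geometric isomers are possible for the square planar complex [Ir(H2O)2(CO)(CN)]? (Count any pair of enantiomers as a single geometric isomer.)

In a square planar complex each vertex has one trans partner and two cis neighbours.
There are 2 geometric isomers: H2O cis; H2O trans.

2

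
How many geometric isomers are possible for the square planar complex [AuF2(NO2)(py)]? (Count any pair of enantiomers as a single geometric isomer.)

A square has two trans pairs of vertices; adjacent vertices are cis.
Working through the distinct placements yields 2 geometric isomers: F cis; F trans.

2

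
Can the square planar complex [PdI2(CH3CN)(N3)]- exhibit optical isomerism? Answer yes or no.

Working through the distinct placements yields 2 geometric isomers: I cis; I trans.
Each arrangement has an internal mirror plane or centre of symmetry, so none is chiral.

no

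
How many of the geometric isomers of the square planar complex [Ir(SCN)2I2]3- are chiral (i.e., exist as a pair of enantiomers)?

0

Systematic placement gives 2 geometric isomers: SCN cis; SCN trans.
Each arrangement has an internal mirror plane or centre of symmetry, so none is chiral.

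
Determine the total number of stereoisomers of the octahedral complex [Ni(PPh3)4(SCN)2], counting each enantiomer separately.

2

There are 2 geometric isomers: SCN trans; SCN cis.
Each arrangement has an internal mirror plane or centre of symmetry, so none is chiral.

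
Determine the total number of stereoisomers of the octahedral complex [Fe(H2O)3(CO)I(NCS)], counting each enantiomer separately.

Working through the distinct placements yields 4 geometric isomers: H2O mer (3 arrangements); H2O fac (chiral).
One of these lacks any improper symmetry element and so occurs as an enantiomeric pair, giving 4 + 1 = 5 stereoisomers in total.

5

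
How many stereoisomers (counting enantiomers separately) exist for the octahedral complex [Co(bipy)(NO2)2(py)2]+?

4

The six octahedral sites form three mutually perpendicular trans pairs.
Each bipy is bidentate and must span two cis positions.
There are 3 geometric isomers: NO2 trans, py cis; NO2 cis, py trans; NO2 cis, py cis (chiral).
One of these lacks any improper symmetry element and so occurs as an enantiomeric pair, giving 3 + 1 = 4 stereoisomers in total.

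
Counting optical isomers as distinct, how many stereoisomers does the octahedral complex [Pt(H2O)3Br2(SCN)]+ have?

3

The six octahedral sites form three mutually perpendicular trans pairs.
Systematic placement gives 3 geometric isomers: H2O mer, Br trans; H2O fac, Br cis; H2O mer, Br cis.
Each arrangement has an internal mirror plane or centre of symmetry, so none is chiral.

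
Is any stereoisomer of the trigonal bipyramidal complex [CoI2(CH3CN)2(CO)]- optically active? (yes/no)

yes

A trigonal bipyramid has two axial and three equatorial sites, which are chemically inequivalent.
Placing the ligands in turn and identifying arrangements related by rotation or reflection leaves 5 distinct geometric isomers.
One of these lacks any improper symmetry element and so occurs as an enantiomeric pair, giving 5 + 1 = 6 stereoisomers in total.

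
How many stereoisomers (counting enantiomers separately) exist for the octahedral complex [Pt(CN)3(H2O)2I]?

Working through the distinct placements yields 3 geometric isomers: CN mer, H2O cis; CN mer, H2O trans; CN fac, H2O cis.
Each arrangement has an internal mirror plane or centre of symmetry, so none is chiral.

3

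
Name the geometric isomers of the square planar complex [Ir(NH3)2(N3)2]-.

cis and trans

In a square planar complex each vertex has one trans partner and two cis neighbours.
There are 2 geometric isomers: NH3 cis; NH3 trans.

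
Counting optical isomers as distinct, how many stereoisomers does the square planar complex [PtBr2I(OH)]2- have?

2

In a square planar complex each vertex has one trans partner and two cis neighbours.
The distinct arrangements are (2 in all): Br cis; Br trans.
Each arrangement has an internal mirror plane or centre of symmetry, so none is chiral.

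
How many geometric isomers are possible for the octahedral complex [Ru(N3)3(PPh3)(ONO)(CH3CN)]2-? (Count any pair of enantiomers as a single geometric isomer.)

4

In an octahedral complex each vertex has one trans partner and four cis neighbours.
There are 4 geometric isomers: N3 mer (3 arrangements); N3 fac (chiral).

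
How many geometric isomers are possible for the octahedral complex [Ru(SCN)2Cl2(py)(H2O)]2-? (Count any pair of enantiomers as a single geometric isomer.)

6

In an octahedral complex each vertex has one trans partner and four cis neighbours.
There are 6 geometric isomers: SCN cis, Cl trans; SCN trans, Cl trans; SCN cis, Cl cis (3 arrangements, 2 chiral); SCN trans, Cl cis.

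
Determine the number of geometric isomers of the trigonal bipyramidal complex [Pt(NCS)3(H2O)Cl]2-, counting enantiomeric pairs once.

A trigonal bipyramid has two axial and three equatorial sites, which are chemically inequivalent.
The distinct arrangements are (4 in all): H2O axial, Cl axial; H2O equatorial, Cl axial; H2O axial, Cl equatorial; H2O equatorial, Cl equatorial.

4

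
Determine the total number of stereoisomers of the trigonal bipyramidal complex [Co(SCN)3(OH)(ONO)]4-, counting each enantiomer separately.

A trigonal bipyramid has two axial and three equatorial sites, which are chemically inequivalent.
Systematic placement gives 4 geometric isomers: OH axial, ONO axial; OH axial, ONO equatorial; OH equatorial, ONO axial; OH equatorial, ONO equatorial.
Each arrangement has an internal mirror plane or centre of symmetry, so none is chiral.

4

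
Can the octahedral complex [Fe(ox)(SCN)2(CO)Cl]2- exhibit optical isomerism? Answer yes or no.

yes

Each ox is bidentate and must span two cis positions.
Working through the distinct placements yields 4 geometric isomers: SCN cis (3 arrangements, 2 chiral); SCN trans.
Of these, 2 lack any improper symmetry element and so occur as enantiomeric pairs, giving 4 + 2 = 6 stereoisomers in total.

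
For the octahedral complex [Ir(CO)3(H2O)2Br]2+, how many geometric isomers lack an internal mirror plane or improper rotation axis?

0

There are 3 geometric isomers: CO mer, H2O trans; CO fac, H2O cis; CO mer, H2O cis.
Each arrangement has an internal mirror plane or centre of symmetry, so none is chiral.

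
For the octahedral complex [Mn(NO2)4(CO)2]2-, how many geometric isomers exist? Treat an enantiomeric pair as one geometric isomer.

2

The six octahedral sites form three mutually perpendicular trans pairs.
The distinct arrangements are (2 in all): CO trans; CO cis.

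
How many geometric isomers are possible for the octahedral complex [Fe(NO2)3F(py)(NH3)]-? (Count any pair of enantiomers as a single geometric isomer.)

An octahedron has six vertices in three trans pairs; every non-trans pair is cis.
Systematic placement gives 4 geometric isomers: NO2 mer (3 arrangements); NO2 fac (chiral).

4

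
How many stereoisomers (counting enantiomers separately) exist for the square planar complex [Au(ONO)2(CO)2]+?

A square has two trans pairs of vertices; adjacent vertices are cis.
There are 2 geometric isomers: ONO cis; ONO trans.
Each arrangement has an internal mirror plane or centre of symmetry, so none is chiral.

2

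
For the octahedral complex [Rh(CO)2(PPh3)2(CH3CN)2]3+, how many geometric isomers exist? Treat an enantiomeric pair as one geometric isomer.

An octahedron has six vertices in three trans pairs; every non-trans pair is cis.
There are 5 geometric isomers: CO trans, PPh3 trans, CH3CN trans; CO cis, PPh3 cis, CH3CN trans; CO cis, PPh3 trans, CH3CN cis; CO cis, PPh3 cis, CH3CN cis (chiral); CO trans, PPh3 cis, CH3CN cis.

5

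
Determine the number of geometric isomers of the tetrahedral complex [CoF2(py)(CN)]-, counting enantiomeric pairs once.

1

Only one geometric arrangement is possible.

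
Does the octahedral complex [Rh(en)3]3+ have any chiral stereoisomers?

Each en is bidentate and must span two cis positions.
Only one geometric arrangement is possible; it has no improper symmetry element, so it exists as a pair of enantiomers (2 stereoisomers).

yes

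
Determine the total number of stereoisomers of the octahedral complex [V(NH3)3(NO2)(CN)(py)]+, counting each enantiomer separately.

5

The six octahedral sites form three mutually perpendicular trans pairs.
There are 4 geometric isomers: NH3 mer (3 arrangements); NH3 fac (chiral).
One of these lacks any improper symmetry element and so occurs as an enantiomeric pair, giving 4 + 1 = 5 stereoisomers in total.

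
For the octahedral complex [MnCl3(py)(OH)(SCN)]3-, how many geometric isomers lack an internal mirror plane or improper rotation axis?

1

An octahedron has six vertices in three trans pairs; every non-trans pair is cis.
There are 4 geometric isomers: Cl mer (3 arrangements); Cl fac (chiral).
One of these lacks any improper symmetry element and so occurs as an enantiomeric pair, giving 4 + 1 = 5 stereoisomers in total.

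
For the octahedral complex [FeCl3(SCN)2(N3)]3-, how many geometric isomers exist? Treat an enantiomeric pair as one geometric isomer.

The six octahedral sites form three mutually perpendicular trans pairs.
Systematic placement gives 3 geometric isomers: Cl mer, SCN trans; Cl mer, SCN cis; Cl fac, SCN cis.

3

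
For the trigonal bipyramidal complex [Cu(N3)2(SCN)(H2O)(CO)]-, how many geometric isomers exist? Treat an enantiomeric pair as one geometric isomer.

A trigonal bipyramid has two axial and three equatorial sites, which are chemically inequivalent.
Systematic enumeration (placing each ligand type in turn and discarding arrangements equivalent by rotation or reflection) gives 7 geometric isomers.

7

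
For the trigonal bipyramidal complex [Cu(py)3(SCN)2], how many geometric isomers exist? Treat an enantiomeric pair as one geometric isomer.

3

A trigonal bipyramid has two axial and three equatorial sites, which are chemically inequivalent.
Working through the distinct placements yields 3 geometric isomers: SCN both axial; SCN one axial, one equatorial; SCN both equatorial.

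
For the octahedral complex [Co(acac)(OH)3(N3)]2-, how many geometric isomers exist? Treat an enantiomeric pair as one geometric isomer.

2

An octahedron has six vertices in three trans pairs; every non-trans pair is cis.
Each acac is bidentate and must span two cis positions.
There are 2 geometric isomers: OH fac; OH mer.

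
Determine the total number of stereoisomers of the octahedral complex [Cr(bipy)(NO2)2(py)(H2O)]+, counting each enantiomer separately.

6

An octahedron has six vertices in three trans pairs; every non-trans pair is cis.
Each bipy is bidentate and must span two cis positions.
There are 4 geometric isomers: NO2 cis (3 arrangements, 2 chiral); NO2 trans.
Of these, 2 lack any improper symmetry element and so occur as enantiomeric pairs, giving 4 + 2 = 6 stereoisomers in total.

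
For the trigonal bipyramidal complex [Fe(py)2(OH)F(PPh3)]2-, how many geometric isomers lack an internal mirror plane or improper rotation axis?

3

A trigonal bipyramid has two axial and three equatorial sites, which are chemically inequivalent.
Systematic enumeration (placing each ligand type in turn and discarding arrangements equivalent by rotation or reflection) gives 7 geometric isomers.
Of these, 3 lack any improper symmetry element and so occur as enantiomeric pairs, giving 7 + 3 = 10 stereoisomers in total.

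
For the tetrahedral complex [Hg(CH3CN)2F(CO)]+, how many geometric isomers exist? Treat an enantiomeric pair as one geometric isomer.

1

In a tetrahedral complex all four positions are equivalent and every pair of ligands is adjacent — there is no cis/trans distinction.
Only one geometric arrangement is possible.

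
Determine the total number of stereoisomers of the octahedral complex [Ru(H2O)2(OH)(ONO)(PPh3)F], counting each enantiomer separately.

15

Placing the ligands in turn and identifying arrangements related by rotation or reflection leaves 9 distinct geometric isomers.
Of these, 6 lack any improper symmetry element and so occur as enantiomeric pairs, giving 9 + 6 = 15 stereoisomers in total.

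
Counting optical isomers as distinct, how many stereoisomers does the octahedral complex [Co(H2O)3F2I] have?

The distinct arrangements are (3 in all): H2O mer, F trans; H2O fac, F cis; H2O mer, F cis.
Each arrangement has an internal mirror plane or centre of symmetry, so none is chiral.

3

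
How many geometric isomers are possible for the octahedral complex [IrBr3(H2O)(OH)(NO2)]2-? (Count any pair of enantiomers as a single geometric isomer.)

4

An octahedron has six vertices in three trans pairs; every non-trans pair is cis.
The distinct arrangements are (4 in all): Br mer (3 arrangements); Br fac (chiral).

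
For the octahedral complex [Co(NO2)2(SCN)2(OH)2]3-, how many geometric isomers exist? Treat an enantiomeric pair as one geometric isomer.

5

An octahedron has six vertices in three trans pairs; every non-trans pair is cis.
The distinct arrangements are (5 in all): NO2 trans, SCN trans, OH trans; NO2 trans, SCN cis, OH cis; NO2 cis, SCN trans, OH cis; NO2 cis, SCN cis, OH cis (chiral); NO2 cis, SCN cis, OH trans.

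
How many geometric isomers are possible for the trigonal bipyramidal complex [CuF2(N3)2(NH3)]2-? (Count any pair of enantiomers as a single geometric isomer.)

Exhaustive case analysis gives 5 geometric isomers.

5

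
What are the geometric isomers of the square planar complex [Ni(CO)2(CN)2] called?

A square has two trans pairs of vertices; adjacent vertices are cis.
Working through the distinct placements yields 2 geometric isomers: CO cis; CO trans.

cis and trans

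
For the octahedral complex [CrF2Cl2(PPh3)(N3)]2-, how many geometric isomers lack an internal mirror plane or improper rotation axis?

In an octahedral complex each vertex has one trans partner and four cis neighbours.
There are 6 geometric isomers: F trans, Cl trans; F cis, Cl trans; F cis, Cl cis (3 arrangements, 2 chiral); F trans, Cl cis.
Of these, 2 lack any improper symmetry element and so occur as enantiomeric pairs, giving 6 + 2 = 8 stereoisomers in total.

2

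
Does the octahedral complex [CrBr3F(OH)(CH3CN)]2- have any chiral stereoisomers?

In an octahedral complex each vertex has one trans partner and four cis neighbours.
Working through the distinct placements yields 4 geometric isomers: Br mer (3 arrangements); Br fac (chiral).
One of these lacks any improper symmetry element and so occurs as an enantiomeric pair, giving 4 + 1 = 5 stereoisomers in total.

yes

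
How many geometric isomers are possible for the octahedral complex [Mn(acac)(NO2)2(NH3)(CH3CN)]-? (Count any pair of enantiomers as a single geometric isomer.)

In an octahedral complex each vertex has one trans partner and four cis neighbours.
Each acac is bidentate and must span two cis positions.
The distinct arrangements are (4 in all): NO2 cis (3 arrangements, 2 chiral); NO2 trans.

4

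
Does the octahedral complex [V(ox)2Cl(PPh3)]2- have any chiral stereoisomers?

yes

An octahedron has six vertices in three trans pairs; every non-trans pair is cis.
Each ox is bidentate and must span two cis positions.
Systematic placement gives 2 geometric isomers: Cl and PPh3 mutually trans; Cl and PPh3 mutually cis (chiral).
One of these lacks any improper symmetry element and so occurs as an enantiomeric pair, giving 2 + 1 = 3 stereoisomers in total.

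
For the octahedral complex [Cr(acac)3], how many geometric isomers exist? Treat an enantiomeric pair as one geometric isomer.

1

In an octahedral complex each vertex has one trans partner and four cis neighbours.
Each acac is bidentate and must span two cis positions.
Only one geometric arrangement is possible; it has no improper symmetry element, so it exists as a pair of enantiomers (2 stereoisomers).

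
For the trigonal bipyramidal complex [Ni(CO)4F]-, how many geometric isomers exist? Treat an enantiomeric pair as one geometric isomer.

In a trigonal bipyramid the two axial positions differ from the three equatorial ones.
Working through the distinct placements yields 2 geometric isomers: F equatorial; F axial.

2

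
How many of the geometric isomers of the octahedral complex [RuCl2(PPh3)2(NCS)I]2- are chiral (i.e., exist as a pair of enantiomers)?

The six octahedral sites form three mutually perpendicular trans pairs.
Systematic placement gives 6 geometric isomers: Cl trans, PPh3 trans; Cl trans, PPh3 cis; Cl cis, PPh3 trans; Cl cis, PPh3 cis (3 arrangements, 2 chiral).
Of these, 2 lack any improper symmetry element and so occur as enantiomeric pairs, giving 6 + 2 = 8 stereoisomers in total.

2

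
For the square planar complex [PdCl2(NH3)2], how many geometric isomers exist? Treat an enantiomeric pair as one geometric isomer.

2

In a square planar complex each vertex has one trans partner and two cis neighbours.
Systematic placement gives 2 geometric isomers: Cl cis; Cl trans.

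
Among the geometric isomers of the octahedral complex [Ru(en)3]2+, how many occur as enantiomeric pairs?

1

The six octahedral sites form three mutually perpendicular trans pairs.
Each en is bidentate and must span two cis positions.
Only one geometric arrangement is possible; it has no improper symmetry element, so it exists as a pair of enantiomers (2 stereoisomers).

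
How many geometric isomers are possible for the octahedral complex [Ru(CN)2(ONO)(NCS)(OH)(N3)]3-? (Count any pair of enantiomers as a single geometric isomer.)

9

In an octahedral complex each vertex has one trans partner and four cis neighbours.
Systematic enumeration (placing each ligand type in turn and discarding arrangements equivalent by rotation or reflection) gives 9 geometric isomers.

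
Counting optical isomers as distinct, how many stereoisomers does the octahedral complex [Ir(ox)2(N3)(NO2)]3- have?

3

An octahedron has six vertices in three trans pairs; every non-trans pair is cis.
Each ox is bidentate and must span two cis positions.
The distinct arrangements are (2 in all): N3 and NO2 mutually trans; N3 and NO2 mutually cis (chiral).
One of these lacks any improper symmetry element and so occurs as an enantiomeric pair, giving 2 + 1 = 3 stereoisomers in total.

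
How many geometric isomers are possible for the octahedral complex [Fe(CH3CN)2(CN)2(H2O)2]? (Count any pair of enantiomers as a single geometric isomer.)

In an octahedral complex each vertex has one trans partner and four cis neighbours.
There are 5 geometric isomers: CH3CN trans, CN trans, H2O trans; CH3CN trans, CN cis, H2O cis; CH3CN cis, CN cis, H2O trans; CH3CN cis, CN cis, H2O cis (chiral); CH3CN cis, CN trans, H2O cis.

5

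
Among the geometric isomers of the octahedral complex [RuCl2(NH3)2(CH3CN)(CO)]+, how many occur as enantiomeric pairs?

There are 6 geometric isomers: Cl trans, NH3 trans; Cl cis, NH3 cis (3 arrangements, 2 chiral); Cl cis, NH3 trans; Cl trans, NH3 cis.
Of these, 2 lack any improper symmetry element and so occur as enantiomeric pairs, giving 6 + 2 = 8 stereoisomers in total.

2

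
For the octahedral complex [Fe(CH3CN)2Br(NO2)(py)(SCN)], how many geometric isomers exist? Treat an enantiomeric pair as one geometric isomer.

Exhaustive case analysis gives 9 geometric isomers.

9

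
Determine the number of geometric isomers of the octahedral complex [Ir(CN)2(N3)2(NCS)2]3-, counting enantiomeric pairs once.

5

The six octahedral sites form three mutually perpendicular trans pairs.
The distinct arrangements are (5 in all): CN trans, N3 trans, NCS trans; CN trans, N3 cis, NCS cis; CN cis, N3 cis, NCS trans; CN cis, N3 cis, NCS cis (chiral); CN cis, N3 trans, NCS cis.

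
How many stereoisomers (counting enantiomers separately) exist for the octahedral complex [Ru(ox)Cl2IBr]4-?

The six octahedral sites form three mutually perpendicular trans pairs.
Each ox is bidentate and must span two cis positions.
Working through the distinct placements yields 4 geometric isomers: Cl cis (3 arrangements, 2 chiral); Cl trans.
Of these, 2 lack any improper symmetry element and so occur as enantiomeric pairs, giving 4 + 2 = 6 stereoisomers in total.

6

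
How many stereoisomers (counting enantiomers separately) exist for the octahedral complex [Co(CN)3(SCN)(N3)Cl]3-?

In an octahedral complex each vertex has one trans partner and four cis neighbours.
Working through the distinct placements yields 4 geometric isomers: CN mer (3 arrangements); CN fac (chiral).
One of these lacks any improper symmetry element and so occurs as an enantiomeric pair, giving 4 + 1 = 5 stereoisomers in total.

5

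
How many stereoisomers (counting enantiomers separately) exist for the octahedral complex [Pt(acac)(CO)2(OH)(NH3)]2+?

An octahedron has six vertices in three trans pairs; every non-trans pair is cis.
Each acac is bidentate and must span two cis positions.
The distinct arrangements are (4 in all): CO trans; CO cis (3 arrangements, 2 chiral).
Of these, 2 lack any improper symmetry element and so occur as enantiomeric pairs, giving 4 + 2 = 6 stereoisomers in total.

6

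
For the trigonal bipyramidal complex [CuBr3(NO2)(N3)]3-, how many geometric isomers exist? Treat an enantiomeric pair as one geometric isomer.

In a trigonal bipyramid the two axial positions differ from the three equatorial ones.
Working through the distinct placements yields 4 geometric isomers: NO2 equatorial, N3 equatorial; NO2 equatorial, N3 axial; NO2 axial, N3 equatorial; NO2 axial, N3 axial.

4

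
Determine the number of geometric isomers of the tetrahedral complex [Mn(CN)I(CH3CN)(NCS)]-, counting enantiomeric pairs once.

All four vertices of a tetrahedron are equivalent and mutually adjacent, so cis/trans isomerism cannot arise.
Only one geometric arrangement is possible; it has no improper symmetry element, so it exists as a pair of enantiomers (2 stereoisomers).

1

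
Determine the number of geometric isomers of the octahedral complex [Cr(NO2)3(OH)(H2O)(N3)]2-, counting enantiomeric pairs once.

The six octahedral sites form three mutually perpendicular trans pairs.
There are 4 geometric isomers: NO2 mer (3 arrangements); NO2 fac (chiral).

4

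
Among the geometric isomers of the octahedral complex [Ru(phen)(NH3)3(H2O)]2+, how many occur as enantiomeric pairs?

The six octahedral sites form three mutually perpendicular trans pairs.
Each phen is bidentate and must span two cis positions.
The distinct arrangements are (2 in all): NH3 fac; NH3 mer.
Each arrangement has an internal mirror plane or centre of symmetry, so none is chiral.

0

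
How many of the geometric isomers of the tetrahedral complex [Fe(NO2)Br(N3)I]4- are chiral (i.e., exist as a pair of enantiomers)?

In a tetrahedral complex all four positions are equivalent and every pair of ligands is adjacent — there is no cis/trans distinction.
Only one geometric arrangement is possible; it has no improper symmetry element, so it exists as a pair of enantiomers (2 stereoisomers).

1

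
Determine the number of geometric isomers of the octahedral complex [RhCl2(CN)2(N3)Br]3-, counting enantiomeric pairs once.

6

In an octahedral complex each vertex has one trans partner and four cis neighbours.
There are 6 geometric isomers: Cl cis, CN cis (3 arrangements, 2 chiral); Cl trans, CN cis; Cl cis, CN trans; Cl trans, CN trans.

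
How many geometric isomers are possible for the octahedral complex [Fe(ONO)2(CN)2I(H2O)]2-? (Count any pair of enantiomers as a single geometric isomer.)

Systematic placement gives 6 geometric isomers: ONO trans, CN trans; ONO cis, CN trans; ONO trans, CN cis; ONO cis, CN cis (3 arrangements, 2 chiral).

6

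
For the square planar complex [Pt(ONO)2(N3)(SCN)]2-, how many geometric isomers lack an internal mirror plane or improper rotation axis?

0

A square has two trans pairs of vertices; adjacent vertices are cis.
Systematic placement gives 2 geometric isomers: ONO cis; ONO trans.
Each arrangement has an internal mirror plane or centre of symmetry, so none is chiral.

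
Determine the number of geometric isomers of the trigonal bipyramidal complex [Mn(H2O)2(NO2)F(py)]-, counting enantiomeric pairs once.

In a trigonal bipyramid the two axial positions differ from the three equatorial ones.
Exhaustive case analysis gives 7 geometric isomers.

7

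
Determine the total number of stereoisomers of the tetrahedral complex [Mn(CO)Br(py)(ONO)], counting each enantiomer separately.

2

In a tetrahedral complex all four positions are equivalent and every pair of ligands is adjacent — there is no cis/trans distinction.
Only one geometric arrangement is possible; it has no improper symmetry element, so it exists as a pair of enantiomers (2 stereoisomers).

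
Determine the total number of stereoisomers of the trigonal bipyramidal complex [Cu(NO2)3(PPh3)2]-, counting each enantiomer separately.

3

In a trigonal bipyramid the two axial positions differ from the three equatorial ones.
The distinct arrangements are (3 in all): PPh3 both equatorial; PPh3 one axial, one equatorial; PPh3 both axial.
Each arrangement has an internal mirror plane or centre of symmetry, so none is chiral.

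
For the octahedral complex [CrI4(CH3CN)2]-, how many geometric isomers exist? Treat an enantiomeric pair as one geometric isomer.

In an octahedral complex each vertex has one trans partner and four cis neighbours.
There are 2 geometric isomers: CH3CN trans; CH3CN cis.

2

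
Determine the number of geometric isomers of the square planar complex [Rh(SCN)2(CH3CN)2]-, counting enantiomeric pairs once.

2

The distinct arrangements are (2 in all): SCN cis; SCN trans.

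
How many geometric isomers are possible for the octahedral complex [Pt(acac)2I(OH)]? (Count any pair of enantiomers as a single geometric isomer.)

2

In an octahedral complex each vertex has one trans partner and four cis neighbours.
Each acac is bidentate and must span two cis positions.
Systematic placement gives 2 geometric isomers: I and OH mutually trans; I and OH mutually cis (chiral).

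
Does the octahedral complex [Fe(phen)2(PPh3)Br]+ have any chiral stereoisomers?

yes

The six octahedral sites form three mutually perpendicular trans pairs.
Each phen is bidentate and must span two cis positions.
The distinct arrangements are (2 in all): PPh3 and Br mutually trans; PPh3 and Br mutually cis (chiral).
One of these lacks any improper symmetry element and so occurs as an enantiomeric pair, giving 2 + 1 = 3 stereoisomers in total.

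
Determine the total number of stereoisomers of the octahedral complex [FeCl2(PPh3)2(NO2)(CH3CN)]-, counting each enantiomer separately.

8

The distinct arrangements are (6 in all): Cl cis, PPh3 trans; Cl cis, PPh3 cis (3 arrangements, 2 chiral); Cl trans, PPh3 trans; Cl trans, PPh3 cis.
Of these, 2 lack any improper symmetry element and so occur as enantiomeric pairs, giving 6 + 2 = 8 stereoisomers in total.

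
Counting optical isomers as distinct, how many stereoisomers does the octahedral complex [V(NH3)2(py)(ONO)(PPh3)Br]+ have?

Systematic enumeration (placing each ligand type in turn and discarding arrangements equivalent by rotation or reflection) gives 9 geometric isomers.
Of these, 6 lack any improper symmetry element and so occur as enantiomeric pairs, giving 9 + 6 = 15 stereoisomers in total.

15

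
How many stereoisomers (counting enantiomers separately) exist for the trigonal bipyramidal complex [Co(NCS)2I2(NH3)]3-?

In a trigonal bipyramid the two axial positions differ from the three equatorial ones.
Systematic enumeration (placing each ligand type in turn and discarding arrangements equivalent by rotation or reflection) gives 5 geometric isomers.
One of these lacks any improper symmetry element and so occurs as an enantiomeric pair, giving 5 + 1 = 6 stereoisomers in total.

6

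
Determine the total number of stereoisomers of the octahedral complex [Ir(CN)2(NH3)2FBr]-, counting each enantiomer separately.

The six octahedral sites form three mutually perpendicular trans pairs.
Working through the distinct placements yields 6 geometric isomers: CN cis, NH3 trans; CN cis, NH3 cis (3 arrangements, 2 chiral); CN trans, NH3 trans; CN trans, NH3 cis.
Of these, 2 lack any improper symmetry element and so occur as enantiomeric pairs, giving 6 + 2 = 8 stereoisomers in total.

8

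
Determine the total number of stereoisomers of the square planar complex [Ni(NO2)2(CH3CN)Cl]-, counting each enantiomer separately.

A square has two trans pairs of vertices; adjacent vertices are cis.
Systematic placement gives 2 geometric isomers: NO2 cis; NO2 trans.
Each arrangement has an internal mirror plane or centre of symmetry, so none is chiral.

2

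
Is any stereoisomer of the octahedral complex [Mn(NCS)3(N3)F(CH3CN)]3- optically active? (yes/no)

The six octahedral sites form three mutually perpendicular trans pairs.
Systematic placement gives 4 geometric isomers: NCS mer (3 arrangements); NCS fac (chiral).
One of these lacks any improper symmetry element and so occurs as an enantiomeric pair, giving 4 + 1 = 5 stereoisomers in total.

yes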